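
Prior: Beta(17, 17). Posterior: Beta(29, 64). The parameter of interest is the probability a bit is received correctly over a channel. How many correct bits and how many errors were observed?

12 correct bits and 47 errors

A Beta(α, β) prior with s successes and f failures in binomial data gives a Beta(α+s, β+f) posterior.
Match parameters: s=29−17=12, f=64−17=47.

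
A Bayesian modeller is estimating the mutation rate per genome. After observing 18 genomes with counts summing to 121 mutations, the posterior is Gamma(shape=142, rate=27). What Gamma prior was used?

Gamma(shape=21, rate=9)

Gamma–Poisson conjugacy: posterior shape = α + Σxᵢ, posterior rate = β + n.
So α = 142 − 121 = 21 and β = 27 − 18 = 9.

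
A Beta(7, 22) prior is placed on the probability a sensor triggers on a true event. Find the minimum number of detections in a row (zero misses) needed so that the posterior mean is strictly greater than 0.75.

After k detections and 0 misses the posterior is Beta(7+k, 22), with mean (7+k)/(7+22+k).
Set (7+k)/(29+k) > 0.75 and solve: k > (0.75·29 − 7)/(1 − 0.75) = 59.000.
The smallest integer exceeding 59.000 is 60, and checking k=60: (67)/(89) = 0.7528 > 0.75.

k = 60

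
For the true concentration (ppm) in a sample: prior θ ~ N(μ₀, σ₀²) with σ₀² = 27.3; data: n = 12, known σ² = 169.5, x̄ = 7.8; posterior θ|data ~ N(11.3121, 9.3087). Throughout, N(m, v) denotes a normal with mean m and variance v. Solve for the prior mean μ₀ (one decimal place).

μ₀ = 18.1

With known observation variance, the Normal–Normal posterior has precision τ_n = τ₀ + n/σ² and mean μ_n = (τ₀μ₀ + (n/σ²)x̄)/τ_n.
Here τ₀ = 1/27.3 = 0.036630 and τ_data = 12/169.5 = 0.070796, so τ_n = 0.107426.
Rearranging for μ₀: μ₀ = (μ_n·τ_n − τ_data·x̄)/τ₀ = (11.3121·0.107426 − 0.070796·7.8) / 0.036630 = 0.663005/0.036630 ≈ 18.1.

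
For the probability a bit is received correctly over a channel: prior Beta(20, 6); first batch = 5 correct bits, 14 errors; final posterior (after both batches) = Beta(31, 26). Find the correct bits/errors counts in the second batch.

Sequential conjugate updates are equivalent to a single update on the pooled data, so total successes = posterior α − prior α and total failures = posterior β − prior β.
Total across both batches: 31−20=11 correct bits, 26−6=20 errors.
Subtract the first batch: 11−5=6 correct bits and 20−14=6 errors.

6 correct bits and 6 errors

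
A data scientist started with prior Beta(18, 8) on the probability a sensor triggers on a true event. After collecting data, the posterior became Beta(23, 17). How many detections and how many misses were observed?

5 detections and 9 misses

Under Beta–binomial conjugacy the posterior parameters are (a+s, b+f).
So s = 23 − 18 = 5 and f = 17 − 8 = 9.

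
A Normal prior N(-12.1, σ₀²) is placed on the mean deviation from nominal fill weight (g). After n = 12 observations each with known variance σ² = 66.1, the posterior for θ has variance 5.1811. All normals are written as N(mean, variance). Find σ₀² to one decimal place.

Posterior precision equals prior precision plus data precision: 1/σ_n² = 1/σ₀² + n/σ².
So 1/σ₀² = 1/5.1811 − 12/66.1 = 0.193009 − 0.181543 = 0.011466.
Hence σ₀² = 1/0.011466 ≈ 87.2.

σ₀² = 87.2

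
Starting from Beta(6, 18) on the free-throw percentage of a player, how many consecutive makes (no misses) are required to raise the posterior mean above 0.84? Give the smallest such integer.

After k makes and 0 misses the posterior is Beta(6+k, 18), with mean (6+k)/(6+18+k).
Set (6+k)/(24+k) > 0.84 and solve: k > (0.84·24 − 6)/(1 − 0.84) = 88.500.
The smallest integer exceeding 88.500 is 89, and checking k=89: (95)/(113) = 0.8407 > 0.84.

k = 89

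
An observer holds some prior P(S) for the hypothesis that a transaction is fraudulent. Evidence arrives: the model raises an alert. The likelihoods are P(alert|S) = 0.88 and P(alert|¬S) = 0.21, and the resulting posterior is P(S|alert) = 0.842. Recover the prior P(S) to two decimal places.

In odds form, posterior odds = prior odds × likelihood ratio, so prior odds = posterior odds ÷ LR.
Posterior odds = 0.842/(1−0.842) = 5.3291. LR = 0.88/0.21 = 4.1905.
Prior odds = 5.3291/4.1905 = 1.2717, so P(S) = 1.2717/(1+1.2717) ≈ 0.56.

P(S) = 0.56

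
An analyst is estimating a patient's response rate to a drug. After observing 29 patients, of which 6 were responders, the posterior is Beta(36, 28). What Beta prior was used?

Beta(30, 5)

Under Beta–binomial conjugacy the posterior parameters are (a+s, b+f).
So a = 36 − 6 = 30 and b = 28 − 23 = 5.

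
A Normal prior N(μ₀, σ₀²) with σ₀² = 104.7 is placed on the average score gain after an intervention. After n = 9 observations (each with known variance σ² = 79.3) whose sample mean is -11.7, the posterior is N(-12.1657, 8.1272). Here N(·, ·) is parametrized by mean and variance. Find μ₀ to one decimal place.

With known observation variance, the Normal–Normal posterior has precision τ_n = τ₀ + n/σ² and mean μ_n = (τ₀μ₀ + (n/σ²)x̄)/τ_n.
Here τ₀ = 1/104.7 = 0.009551 and τ_data = 9/79.3 = 0.113493, so τ_n = 0.123044.
Rearranging for μ₀: μ₀ = (μ_n·τ_n − τ_data·x̄)/τ₀ = (-12.1657·0.123044 − 0.113493·-11.7) / 0.009551 = -0.169048/0.009551 ≈ -17.7.

μ₀ = -17.7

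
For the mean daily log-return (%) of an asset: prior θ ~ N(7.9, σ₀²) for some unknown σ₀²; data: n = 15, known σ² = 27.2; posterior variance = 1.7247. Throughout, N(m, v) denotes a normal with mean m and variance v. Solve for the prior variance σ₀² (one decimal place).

For the Normal–Normal model with known σ², precisions add: τ_n = τ₀ + n/σ².
So 1/σ₀² = 1/1.7247 − 15/27.2 = 0.579811 − 0.551471 = 0.028340.
Hence σ₀² = 1/0.028340 ≈ 35.3.

σ₀² = 35.3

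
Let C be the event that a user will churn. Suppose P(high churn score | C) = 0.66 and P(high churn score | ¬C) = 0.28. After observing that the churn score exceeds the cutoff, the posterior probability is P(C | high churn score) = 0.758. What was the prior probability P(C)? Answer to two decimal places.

P(C) = 0.57

Bayes' rule in odds form gives O(C|E) = O(C)·[P(E|C)/P(E|¬C)], hence O(C) = O(C|E)/LR.
Posterior odds = 0.758/(1−0.758) = 3.1322. LR = 0.66/0.28 = 2.3571.
Prior odds = 3.1322/2.3571 = 1.3288, so P(C) = 1.3288/(1+1.3288) ≈ 0.57.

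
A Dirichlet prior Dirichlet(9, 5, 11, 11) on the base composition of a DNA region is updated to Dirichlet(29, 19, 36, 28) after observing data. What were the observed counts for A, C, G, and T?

For a Dirichlet(α) prior with multinomial counts c, the posterior is Dirichlet(α + c) componentwise.
Counts are posterior − prior componentwise: 29−9=20, 19−5=14, 36−11=25, 28−11=17.

counts (20, 14, 25, 17)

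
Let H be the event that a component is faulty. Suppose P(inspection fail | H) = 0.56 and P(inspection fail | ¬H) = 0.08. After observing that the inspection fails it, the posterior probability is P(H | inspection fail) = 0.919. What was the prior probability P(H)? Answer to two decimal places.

Bayes' rule in odds form gives O(H|E) = O(H)·[P(E|H)/P(E|¬H)], hence O(H) = O(H|E)/LR.
Posterior odds = 0.919/(1−0.919) = 11.3457. LR = 0.56/0.08 = 7.0000.
Prior odds = 11.3457/7.0000 = 1.6208, so P(H) = 1.6208/(1+1.6208) ≈ 0.62.

P(H) = 0.62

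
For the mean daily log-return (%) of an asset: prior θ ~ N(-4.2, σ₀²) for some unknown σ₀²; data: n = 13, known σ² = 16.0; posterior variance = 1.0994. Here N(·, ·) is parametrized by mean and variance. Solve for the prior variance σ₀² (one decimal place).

Posterior precision equals prior precision plus data precision: 1/σ_n² = 1/σ₀² + n/σ².
So 1/σ₀² = 1/1.0994 − 13/16.0 = 0.909587 − 0.812500 = 0.097087.
Hence σ₀² = 1/0.097087 ≈ 10.3.

σ₀² = 10.3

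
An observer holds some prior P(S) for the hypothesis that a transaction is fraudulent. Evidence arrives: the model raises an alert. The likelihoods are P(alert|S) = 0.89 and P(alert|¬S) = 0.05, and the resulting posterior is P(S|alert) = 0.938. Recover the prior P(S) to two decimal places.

P(S) = 0.46

Bayes' rule in odds form gives O(S|E) = O(S)·[P(E|S)/P(E|¬S)], hence O(S) = O(S|E)/LR.
Posterior odds = 0.938/(1−0.938) = 15.1290. LR = 0.89/0.05 = 17.8000.
Prior odds = 15.1290/17.8000 = 0.8499, so P(S) = 0.8499/(1+0.8499) ≈ 0.46.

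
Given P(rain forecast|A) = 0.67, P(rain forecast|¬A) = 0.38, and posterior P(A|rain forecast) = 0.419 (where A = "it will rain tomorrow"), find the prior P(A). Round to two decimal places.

P(A) = 0.29

Bayes' rule in odds form gives O(A|E) = O(A)·[P(E|A)/P(E|¬A)], hence O(A) = O(A|E)/LR.
Posterior odds = 0.419/(1−0.419) = 0.7212. LR = 0.67/0.38 = 1.7632.
Prior odds = 0.7212/1.7632 = 0.4090, so P(A) = 0.4090/(1+0.4090) ≈ 0.29.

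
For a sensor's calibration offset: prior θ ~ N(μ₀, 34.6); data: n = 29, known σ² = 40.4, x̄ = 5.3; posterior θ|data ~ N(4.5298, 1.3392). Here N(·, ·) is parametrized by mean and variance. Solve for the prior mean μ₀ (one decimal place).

With known observation variance, the Normal–Normal posterior has precision τ_n = τ₀ + n/σ² and mean μ_n = (τ₀μ₀ + (n/σ²)x̄)/τ_n.
Here τ₀ = 1/34.6 = 0.028902 and τ_data = 29/40.4 = 0.717822, so τ_n = 0.746724.
Rearranging for μ₀: μ₀ = (μ_n·τ_n − τ_data·x̄)/τ₀ = (4.5298·0.746724 − 0.717822·5.3) / 0.028902 = -0.421946/0.028902 ≈ -14.6.

μ₀ = -14.6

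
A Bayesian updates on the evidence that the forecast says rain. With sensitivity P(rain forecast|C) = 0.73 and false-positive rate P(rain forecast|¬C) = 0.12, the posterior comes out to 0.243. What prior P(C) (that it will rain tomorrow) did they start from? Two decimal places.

P(C) = 0.05

Bayes' rule in odds form gives O(C|E) = O(C)·[P(E|C)/P(E|¬C)], hence O(C) = O(C|E)/LR.
Posterior odds = 0.243/(1−0.243) = 0.3210. LR = 0.73/0.12 = 6.0833.
Prior odds = 0.3210/6.0833 = 0.0528, so P(C) = 0.0528/(1+0.0528) ≈ 0.05.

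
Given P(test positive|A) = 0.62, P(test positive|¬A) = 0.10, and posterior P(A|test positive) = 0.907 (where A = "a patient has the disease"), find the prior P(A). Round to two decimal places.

Bayes' rule in odds form gives O(A|E) = O(A)·[P(E|A)/P(E|¬A)], hence O(A) = O(A|E)/LR.
Posterior odds = 0.907/(1−0.907) = 9.7527. LR = 0.62/0.10 = 6.2000.
Prior odds = 9.7527/6.2000 = 1.5730, so P(A) = 1.5730/(1+1.5730) ≈ 0.61.

P(A) = 0.61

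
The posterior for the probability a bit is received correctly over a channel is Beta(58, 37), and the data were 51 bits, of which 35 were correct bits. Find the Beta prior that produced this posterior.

Beta(23, 21)

Beta is conjugate to the binomial likelihood: posterior = Beta(a+s, b+f).
So a = 58 − 35 = 23 and b = 37 − 16 = 21.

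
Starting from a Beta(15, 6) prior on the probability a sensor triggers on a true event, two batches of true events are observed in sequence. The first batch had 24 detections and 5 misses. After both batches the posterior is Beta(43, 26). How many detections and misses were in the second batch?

Because Beta–binomial updating is additive in the counts, the combined data contributed (α_post−α_prior, β_post−β_prior) successes and failures.
Total across both batches: 43−15=28 detections, 26−6=20 misses.
Subtract the first batch: 28−24=4 detections and 20−5=15 misses.

4 detections and 15 misses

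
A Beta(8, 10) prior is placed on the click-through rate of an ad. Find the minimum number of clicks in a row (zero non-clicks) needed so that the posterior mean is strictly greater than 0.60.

After k clicks and 0 non-clicks the posterior is Beta(8+k, 10), with mean (8+k)/(8+10+k).
Set (8+k)/(18+k) > 0.60 and solve: k > (0.60·18 − 8)/(1 − 0.60) = 7.000.
The smallest integer exceeding 7.000 is 8.

k = 8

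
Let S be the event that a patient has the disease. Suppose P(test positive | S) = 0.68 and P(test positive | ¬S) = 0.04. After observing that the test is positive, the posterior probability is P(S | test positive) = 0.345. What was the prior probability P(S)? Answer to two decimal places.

P(S) = 0.03

Bayes' rule in odds form gives O(S|E) = O(S)·[P(E|S)/P(E|¬S)], hence O(S) = O(S|E)/LR.
Posterior odds = 0.345/(1−0.345) = 0.5267. LR = 0.68/0.04 = 17.0000.
Prior odds = 0.5267/17.0000 = 0.0310, so P(S) = 0.0310/(1+0.0310) ≈ 0.03.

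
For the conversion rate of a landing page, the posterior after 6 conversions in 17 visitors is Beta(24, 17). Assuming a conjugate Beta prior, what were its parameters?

A Beta(α, β) prior with s successes and f failures in binomial data gives a Beta(α+s, β+f) posterior.
Subtract the data counts: 24−6=18, 17−11=6.

Beta(18, 6)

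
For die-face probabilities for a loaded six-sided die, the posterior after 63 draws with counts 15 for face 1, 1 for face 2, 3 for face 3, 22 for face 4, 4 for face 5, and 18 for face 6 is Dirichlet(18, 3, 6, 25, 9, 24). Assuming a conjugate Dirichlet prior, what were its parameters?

Dirichlet(3, 2, 3, 3, 5, 6)

For a Dirichlet(α) prior with multinomial counts c, the posterior is Dirichlet(α + c) componentwise.
Subtract each count from the matching posterior parameter: 18−15=3, 3−1=2, 6−3=3, 25−22=3, 9−4=5, 24−18=6.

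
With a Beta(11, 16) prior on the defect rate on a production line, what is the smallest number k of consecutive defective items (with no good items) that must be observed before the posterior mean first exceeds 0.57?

k = 11

After k defective items and 0 good items the posterior is Beta(11+k, 16), with mean (11+k)/(11+16+k).
Set (11+k)/(27+k) > 0.57 and solve: k > (0.57·27 − 11)/(1 − 0.57) = 10.209.
The smallest integer exceeding 10.209 is 11.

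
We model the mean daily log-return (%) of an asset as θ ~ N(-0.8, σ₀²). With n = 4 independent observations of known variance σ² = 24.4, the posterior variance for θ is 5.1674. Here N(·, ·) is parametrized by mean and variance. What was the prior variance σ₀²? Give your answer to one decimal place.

For the Normal–Normal model with known σ², precisions add: τ_n = τ₀ + n/σ².
So 1/σ₀² = 1/5.1674 − 4/24.4 = 0.193521 − 0.163934 = 0.029587.
Hence σ₀² = 1/0.029587 ≈ 33.8.

σ₀² = 33.8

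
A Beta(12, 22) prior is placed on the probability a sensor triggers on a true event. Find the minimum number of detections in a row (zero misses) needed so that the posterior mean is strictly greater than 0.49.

k = 10

After k detections and 0 misses the posterior is Beta(12+k, 22), with mean (12+k)/(12+22+k).
Set (12+k)/(34+k) > 0.49 and solve: k > (0.49·34 − 12)/(1 − 0.49) = 9.137.
The smallest integer exceeding 9.137 is 10.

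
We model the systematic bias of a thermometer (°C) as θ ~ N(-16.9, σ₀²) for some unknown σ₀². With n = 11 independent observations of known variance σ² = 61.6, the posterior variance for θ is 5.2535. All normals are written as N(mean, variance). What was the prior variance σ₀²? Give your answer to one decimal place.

For the Normal–Normal model with known σ², precisions add: τ_n = τ₀ + n/σ².
So 1/σ₀² = 1/5.2535 − 11/61.6 = 0.190349 − 0.178571 = 0.011778.
Hence σ₀² = 1/0.011778 ≈ 84.9.

σ₀² = 84.9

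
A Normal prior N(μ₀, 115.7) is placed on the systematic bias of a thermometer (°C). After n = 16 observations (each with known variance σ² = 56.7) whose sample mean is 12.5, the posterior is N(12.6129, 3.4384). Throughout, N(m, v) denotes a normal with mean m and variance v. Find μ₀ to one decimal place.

μ₀ = 16.3

The posterior mean is a precision-weighted average: μ_n = (τ₀μ₀ + τ_data·x̄)/(τ₀+τ_data), with τ₀=1/σ₀² and τ_data=n/σ².
Here τ₀ = 1/115.7 = 0.008643 and τ_data = 16/56.7 = 0.282187, so τ_n = 0.290830.
Rearranging for μ₀: μ₀ = (μ_n·τ_n − τ_data·x̄)/τ₀ = (12.6129·0.290830 − 0.282187·12.5) / 0.008643 = 0.140872/0.008643 ≈ 16.3.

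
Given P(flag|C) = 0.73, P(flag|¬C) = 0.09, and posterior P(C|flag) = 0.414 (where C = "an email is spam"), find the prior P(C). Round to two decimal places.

P(C) = 0.08

Bayes' rule in odds form gives O(C|E) = O(C)·[P(E|C)/P(E|¬C)], hence O(C) = O(C|E)/LR.
Posterior odds = 0.414/(1−0.414) = 0.7065. LR = 0.73/0.09 = 8.1111.
Prior odds = 0.7065/8.1111 = 0.0871, so P(C) = 0.0871/(1+0.0871) ≈ 0.08.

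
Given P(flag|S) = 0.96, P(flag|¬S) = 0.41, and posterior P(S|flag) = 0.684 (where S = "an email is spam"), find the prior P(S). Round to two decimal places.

P(S) = 0.48

In odds form, posterior odds = prior odds × likelihood ratio, so prior odds = posterior odds ÷ LR.
Posterior odds = 0.684/(1−0.684) = 2.1646. LR = 0.96/0.41 = 2.3415.
Prior odds = 2.1646/2.3415 = 0.9245, so P(S) = 0.9245/(1+0.9245) ≈ 0.48.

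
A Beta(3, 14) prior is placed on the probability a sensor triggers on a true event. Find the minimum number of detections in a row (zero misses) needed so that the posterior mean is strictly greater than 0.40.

k = 7

After k detections and 0 misses the posterior is Beta(3+k, 14), with mean (3+k)/(3+14+k).
Set (3+k)/(17+k) > 0.40 and solve: k > (0.40·17 − 3)/(1 − 0.40) = 6.333.
The smallest integer exceeding 6.333 is 7.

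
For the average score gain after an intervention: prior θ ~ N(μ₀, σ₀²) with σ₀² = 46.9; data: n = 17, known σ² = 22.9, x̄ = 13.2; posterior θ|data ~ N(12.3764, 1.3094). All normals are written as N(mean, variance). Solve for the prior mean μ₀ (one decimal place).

The posterior mean is a precision-weighted average: μ_n = (τ₀μ₀ + τ_data·x̄)/(τ₀+τ_data), with τ₀=1/σ₀² and τ_data=n/σ².
Here τ₀ = 1/46.9 = 0.021322 and τ_data = 17/22.9 = 0.742358, so τ_n = 0.763680.
Rearranging for μ₀: μ₀ = (μ_n·τ_n − τ_data·x̄)/τ₀ = (12.3764·0.763680 − 0.742358·13.2) / 0.021322 = -0.347516/0.021322 ≈ -16.3.

μ₀ = -16.3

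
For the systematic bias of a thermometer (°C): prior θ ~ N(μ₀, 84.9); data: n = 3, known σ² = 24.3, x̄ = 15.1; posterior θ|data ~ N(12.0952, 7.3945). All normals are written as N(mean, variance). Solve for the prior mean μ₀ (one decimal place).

μ₀ = -19.4

The posterior mean is a precision-weighted average: μ_n = (τ₀μ₀ + τ_data·x̄)/(τ₀+τ_data), with τ₀=1/σ₀² and τ_data=n/σ².
Here τ₀ = 1/84.9 = 0.011779 and τ_data = 3/24.3 = 0.123457, so τ_n = 0.135236.
Rearranging for μ₀: μ₀ = (μ_n·τ_n − τ_data·x̄)/τ₀ = (12.0952·0.135236 − 0.123457·15.1) / 0.011779 = -0.228494/0.011779 ≈ -19.4.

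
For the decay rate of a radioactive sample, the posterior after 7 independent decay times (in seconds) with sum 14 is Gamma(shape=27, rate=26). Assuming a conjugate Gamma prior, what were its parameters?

For an exponential likelihood with a Gamma(α, β) prior on the rate, n observations with total T give posterior Gamma(α+n, β+T).
So α = 27 − 7 = 20 and β = 26 − 14 = 12.

Gamma(shape=20, rate=12)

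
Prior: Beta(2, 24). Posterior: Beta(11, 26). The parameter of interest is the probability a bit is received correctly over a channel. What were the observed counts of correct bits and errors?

9 correct bits and 2 errors

Beta is conjugate to the binomial likelihood: posterior = Beta(a+s, b+f).
So s = 11 − 2 = 9 and f = 26 − 24 = 2.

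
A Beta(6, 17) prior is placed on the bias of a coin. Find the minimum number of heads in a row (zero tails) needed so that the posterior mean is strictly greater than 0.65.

After k heads and 0 tails the posterior is Beta(6+k, 17), with mean (6+k)/(6+17+k).
Set (6+k)/(23+k) > 0.65 and solve: k > (0.65·23 − 6)/(1 − 0.65) = 25.571.
The smallest integer exceeding 25.571 is 26, and checking k=26: (32)/(49) = 0.6531 > 0.65.

k = 26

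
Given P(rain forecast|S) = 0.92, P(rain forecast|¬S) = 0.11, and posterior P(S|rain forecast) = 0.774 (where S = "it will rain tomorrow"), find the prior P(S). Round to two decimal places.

Bayes' rule in odds form gives O(S|E) = O(S)·[P(E|S)/P(E|¬S)], hence O(S) = O(S|E)/LR.
Posterior odds = 0.774/(1−0.774) = 3.4248. LR = 0.92/0.11 = 8.3636.
Prior odds = 3.4248/8.3636 = 0.4095, so P(S) = 0.4095/(1+0.4095) ≈ 0.29.

P(S) = 0.29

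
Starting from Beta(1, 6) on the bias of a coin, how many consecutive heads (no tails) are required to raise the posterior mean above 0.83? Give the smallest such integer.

k = 29

After k heads and 0 tails the posterior is Beta(1+k, 6), with mean (1+k)/(1+6+k).
Set (1+k)/(7+k) > 0.83 and solve: k > (0.83·7 − 1)/(1 − 0.83) = 28.294.
The smallest integer exceeding 28.294 is 29, and checking k=29: (30)/(36) = 0.8333 > 0.83.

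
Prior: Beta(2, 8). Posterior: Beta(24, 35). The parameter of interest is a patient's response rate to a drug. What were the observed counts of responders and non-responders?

22 responders and 27 non-responders

A Beta(a, b) prior with s successes and f failures in binomial data gives a Beta(a+s, b+f) posterior.
Match parameters: s=24−2=22, f=35−8=27.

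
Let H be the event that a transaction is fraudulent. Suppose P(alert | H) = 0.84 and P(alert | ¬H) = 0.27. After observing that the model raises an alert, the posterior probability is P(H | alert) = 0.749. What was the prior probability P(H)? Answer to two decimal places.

Bayes' rule in odds form gives O(H|E) = O(H)·[P(E|H)/P(E|¬H)], hence O(H) = O(H|E)/LR.
Posterior odds = 0.749/(1−0.749) = 2.9841. LR = 0.84/0.27 = 3.1111.
Prior odds = 2.9841/3.1111 = 0.9592, so P(H) = 0.9592/(1+0.9592) ≈ 0.49.

P(H) = 0.49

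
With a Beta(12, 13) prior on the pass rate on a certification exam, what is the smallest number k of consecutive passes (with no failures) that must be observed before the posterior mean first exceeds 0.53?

After k passes and 0 failures the posterior is Beta(12+k, 13), with mean (12+k)/(12+13+k).
Set (12+k)/(25+k) > 0.53 and solve: k > (0.53·25 − 12)/(1 − 0.53) = 2.660.
The smallest integer exceeding 2.660 is 3, and checking k=3: (15)/(28) = 0.5357 > 0.53.

k = 3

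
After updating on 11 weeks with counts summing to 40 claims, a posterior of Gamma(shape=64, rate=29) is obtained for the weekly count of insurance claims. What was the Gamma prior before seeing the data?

A Gamma(α, β) prior (rate parametrization) on a Poisson rate with n observations summing to S gives posterior Gamma(α+S, β+n).
So α = 64 − 40 = 24 and β = 29 − 11 = 18.

Gamma(shape=24, rate=18)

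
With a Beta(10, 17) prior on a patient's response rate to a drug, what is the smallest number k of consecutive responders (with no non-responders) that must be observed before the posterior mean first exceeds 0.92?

After k responders and 0 non-responders the posterior is Beta(10+k, 17), with mean (10+k)/(10+17+k).
Set (10+k)/(27+k) > 0.92 and solve: k > (0.92·27 − 10)/(1 − 0.92) = 185.500.
The smallest integer exceeding 185.500 is 186, and checking k=186: (196)/(213) = 0.9202 > 0.92.

k = 186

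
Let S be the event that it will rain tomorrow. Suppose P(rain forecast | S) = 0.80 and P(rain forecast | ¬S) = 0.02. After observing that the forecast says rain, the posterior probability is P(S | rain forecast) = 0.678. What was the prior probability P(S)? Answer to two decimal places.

In odds form, posterior odds = prior odds × likelihood ratio, so prior odds = posterior odds ÷ LR.
Posterior odds = 0.678/(1−0.678) = 2.1056. LR = 0.80/0.02 = 40.0000.
Prior odds = 2.1056/40.0000 = 0.0526, so P(S) = 0.0526/(1+0.0526) ≈ 0.05.

P(S) = 0.05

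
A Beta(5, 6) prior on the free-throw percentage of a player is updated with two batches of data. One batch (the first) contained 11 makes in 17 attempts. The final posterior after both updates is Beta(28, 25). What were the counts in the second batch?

12 makes and 13 misses

Because Beta–binomial updating is additive in the counts, the combined data contributed (α_post−α_prior, β_post−β_prior) successes and failures.
Total across both batches: 28−5=23 makes, 25−6=19 misses.
Subtract the first batch: 23−11=12 makes and 19−6=13 misses.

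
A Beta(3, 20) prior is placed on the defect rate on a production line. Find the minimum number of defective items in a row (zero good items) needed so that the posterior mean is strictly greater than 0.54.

k = 21

After k defective items and 0 good items the posterior is Beta(3+k, 20), with mean (3+k)/(3+20+k).
Set (3+k)/(23+k) > 0.54 and solve: k > (0.54·23 − 3)/(1 − 0.54) = 20.478.
The smallest integer exceeding 20.478 is 21.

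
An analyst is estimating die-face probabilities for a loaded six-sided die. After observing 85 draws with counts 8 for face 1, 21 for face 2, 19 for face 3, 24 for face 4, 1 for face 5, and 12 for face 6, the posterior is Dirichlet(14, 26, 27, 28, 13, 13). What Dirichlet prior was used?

Dirichlet(6, 5, 8, 4, 12, 1)

For a Dirichlet(α) prior with multinomial counts c, the posterior is Dirichlet(α + c) componentwise.
Subtract each count from the matching posterior parameter: 14−8=6, 26−21=5, 27−19=8, 28−24=4, 13−1=12, 13−12=1.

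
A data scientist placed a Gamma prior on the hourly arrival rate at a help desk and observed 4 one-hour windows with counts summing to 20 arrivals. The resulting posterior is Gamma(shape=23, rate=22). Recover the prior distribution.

Gamma–Poisson conjugacy: posterior shape = α + Σxᵢ, posterior rate = β + n.
So α = 23 − 20 = 3 and β = 22 − 4 = 18.

Gamma(shape=3, rate=18)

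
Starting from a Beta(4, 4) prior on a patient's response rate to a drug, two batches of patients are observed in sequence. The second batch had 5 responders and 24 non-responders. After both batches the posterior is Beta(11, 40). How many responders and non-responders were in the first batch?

Because Beta–binomial updating is additive in the counts, the combined data contributed (α_post−α_prior, β_post−β_prior) successes and failures.
Total across both batches: 11−4=7 responders, 40−4=36 non-responders.
Subtract the second batch: 7−5=2 responders and 36−24=12 non-responders.

2 responders and 12 non-responders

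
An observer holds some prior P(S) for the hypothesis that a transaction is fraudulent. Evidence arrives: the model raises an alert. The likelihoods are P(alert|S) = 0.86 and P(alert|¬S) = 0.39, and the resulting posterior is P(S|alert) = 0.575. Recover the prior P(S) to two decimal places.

In odds form, posterior odds = prior odds × likelihood ratio, so prior odds = posterior odds ÷ LR.
Posterior odds = 0.575/(1−0.575) = 1.3529. LR = 0.86/0.39 = 2.2051.
Prior odds = 1.3529/2.2051 = 0.6135, so P(S) = 0.6135/(1+0.6135) ≈ 0.38.

P(S) = 0.38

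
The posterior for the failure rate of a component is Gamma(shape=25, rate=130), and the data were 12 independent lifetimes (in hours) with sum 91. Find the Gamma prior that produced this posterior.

Gamma(shape=13, rate=39)

Gamma–exponential conjugacy: posterior shape = α + n, posterior rate = β + Σtᵢ.
So α = 25 − 12 = 13 and β = 130 − 91 = 39.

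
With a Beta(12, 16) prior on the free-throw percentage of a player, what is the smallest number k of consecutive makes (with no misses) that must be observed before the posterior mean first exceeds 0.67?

After k makes and 0 misses the posterior is Beta(12+k, 16), with mean (12+k)/(12+16+k).
Set (12+k)/(28+k) > 0.67 and solve: k > (0.67·28 − 12)/(1 − 0.67) = 20.485.
The smallest integer exceeding 20.485 is 21, and checking k=21: (33)/(49) = 0.6735 > 0.67.

k = 21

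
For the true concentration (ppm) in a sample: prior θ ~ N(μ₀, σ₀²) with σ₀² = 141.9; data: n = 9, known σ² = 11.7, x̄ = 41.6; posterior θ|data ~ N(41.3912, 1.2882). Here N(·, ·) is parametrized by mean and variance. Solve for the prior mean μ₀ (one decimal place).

With known observation variance, the Normal–Normal posterior has precision τ_n = τ₀ + n/σ² and mean μ_n = (τ₀μ₀ + (n/σ²)x̄)/τ_n.
Here τ₀ = 1/141.9 = 0.007047 and τ_data = 9/11.7 = 0.769231, so τ_n = 0.776278.
Rearranging for μ₀: μ₀ = (μ_n·τ_n − τ_data·x̄)/τ₀ = (41.3912·0.776278 − 0.769231·41.6) / 0.007047 = 0.131068/0.007047 ≈ 18.6.

μ₀ = 18.6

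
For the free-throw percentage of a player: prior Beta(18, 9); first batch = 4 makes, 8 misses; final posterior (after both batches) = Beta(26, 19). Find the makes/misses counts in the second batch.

Sequential conjugate updates are equivalent to a single update on the pooled data, so total successes = posterior α − prior α and total failures = posterior β − prior β.
Total across both batches: 26−18=8 makes, 19−9=10 misses.
Subtract the first batch: 8−4=4 makes and 10−8=2 misses.

4 makes and 2 misses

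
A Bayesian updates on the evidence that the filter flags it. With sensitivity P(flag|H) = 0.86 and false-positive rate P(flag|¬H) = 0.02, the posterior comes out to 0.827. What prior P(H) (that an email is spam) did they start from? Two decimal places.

In odds form, posterior odds = prior odds × likelihood ratio, so prior odds = posterior odds ÷ LR.
Posterior odds = 0.827/(1−0.827) = 4.7803. LR = 0.86/0.02 = 43.0000.
Prior odds = 4.7803/43.0000 = 0.1112, so P(H) = 0.1112/(1+0.1112) ≈ 0.10.

P(H) = 0.10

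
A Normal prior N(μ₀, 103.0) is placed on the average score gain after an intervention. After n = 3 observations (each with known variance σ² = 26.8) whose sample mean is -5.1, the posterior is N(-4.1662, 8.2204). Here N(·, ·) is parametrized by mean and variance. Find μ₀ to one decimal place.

μ₀ = 6.6

With known observation variance, the Normal–Normal posterior has precision τ_n = τ₀ + n/σ² and mean μ_n = (τ₀μ₀ + (n/σ²)x̄)/τ_n.
Here τ₀ = 1/103.0 = 0.009709 and τ_data = 3/26.8 = 0.111940, so τ_n = 0.121649.
Rearranging for μ₀: μ₀ = (μ_n·τ_n − τ_data·x̄)/τ₀ = (-4.1662·0.121649 − 0.111940·-5.1) / 0.009709 = 0.064080/0.009709 ≈ 6.6.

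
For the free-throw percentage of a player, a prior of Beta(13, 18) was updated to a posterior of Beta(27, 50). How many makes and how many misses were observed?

A Beta(α, β) prior with s successes and f failures in binomial data gives a Beta(α+s, β+f) posterior.
So s = 27 − 13 = 14 and f = 50 − 18 = 32.

14 makes and 32 misses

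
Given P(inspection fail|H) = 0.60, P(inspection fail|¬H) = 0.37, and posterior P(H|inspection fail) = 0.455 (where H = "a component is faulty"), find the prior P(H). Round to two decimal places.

P(H) = 0.34

In odds form, posterior odds = prior odds × likelihood ratio, so prior odds = posterior odds ÷ LR.
Posterior odds = 0.455/(1−0.455) = 0.8349. LR = 0.60/0.37 = 1.6216.
Prior odds = 0.8349/1.6216 = 0.5149, so P(H) = 0.5149/(1+0.5149) ≈ 0.34.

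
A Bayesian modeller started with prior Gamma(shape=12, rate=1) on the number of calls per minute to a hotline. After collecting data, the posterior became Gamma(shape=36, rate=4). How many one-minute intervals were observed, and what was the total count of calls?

A Gamma(α, β) prior (rate parametrization) on a Poisson rate with n observations summing to S gives posterior Gamma(α+S, β+n).
Matching: Σxᵢ = 36 − 12 = 24 and n = 4 − 1 = 3.

n = 3 one-minute intervals with total 24 calls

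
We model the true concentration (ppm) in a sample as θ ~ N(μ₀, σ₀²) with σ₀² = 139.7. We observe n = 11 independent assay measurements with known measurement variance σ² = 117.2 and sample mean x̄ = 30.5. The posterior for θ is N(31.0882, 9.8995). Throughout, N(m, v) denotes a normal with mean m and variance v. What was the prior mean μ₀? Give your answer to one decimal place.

With known observation variance, the Normal–Normal posterior has precision τ_n = τ₀ + n/σ² and mean μ_n = (τ₀μ₀ + (n/σ²)x̄)/τ_n.
Here τ₀ = 1/139.7 = 0.007158 and τ_data = 11/117.2 = 0.093857, so τ_n = 0.101015.
Rearranging for μ₀: μ₀ = (μ_n·τ_n − τ_data·x̄)/τ₀ = (31.0882·0.101015 − 0.093857·30.5) / 0.007158 = 0.277736/0.007158 ≈ 38.8.

μ₀ = 38.8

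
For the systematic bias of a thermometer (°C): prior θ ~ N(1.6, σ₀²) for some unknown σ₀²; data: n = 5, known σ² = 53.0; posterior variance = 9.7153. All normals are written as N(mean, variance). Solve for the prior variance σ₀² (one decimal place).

σ₀² = 116.4

For the Normal–Normal model with known σ², precisions add: τ_n = τ₀ + n/σ².
So 1/σ₀² = 1/9.7153 − 5/53.0 = 0.102930 − 0.094340 = 0.008590.
Hence σ₀² = 1/0.008590 ≈ 116.4.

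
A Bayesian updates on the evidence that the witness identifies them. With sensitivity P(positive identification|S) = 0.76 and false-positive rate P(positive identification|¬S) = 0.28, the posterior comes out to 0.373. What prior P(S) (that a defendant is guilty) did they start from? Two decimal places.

In odds form, posterior odds = prior odds × likelihood ratio, so prior odds = posterior odds ÷ LR.
Posterior odds = 0.373/(1−0.373) = 0.5949. LR = 0.76/0.28 = 2.7143.
Prior odds = 0.5949/2.7143 = 0.2192, so P(S) = 0.2192/(1+0.2192) ≈ 0.18.

P(S) = 0.18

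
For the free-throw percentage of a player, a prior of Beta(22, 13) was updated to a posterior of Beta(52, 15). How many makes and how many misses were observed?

Under Beta–binomial conjugacy the posterior parameters are (a+s, b+f).
Match parameters: s=52−22=30, f=15−13=2.

30 makes and 2 misses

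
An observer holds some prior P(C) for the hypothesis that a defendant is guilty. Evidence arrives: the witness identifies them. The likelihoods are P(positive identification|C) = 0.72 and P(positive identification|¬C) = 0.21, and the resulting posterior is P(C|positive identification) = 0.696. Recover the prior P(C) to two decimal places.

Bayes' rule in odds form gives O(C|E) = O(C)·[P(E|C)/P(E|¬C)], hence O(C) = O(C|E)/LR.
Posterior odds = 0.696/(1−0.696) = 2.2895. LR = 0.72/0.21 = 3.4286.
Prior odds = 2.2895/3.4286 = 0.6678, so P(C) = 0.6678/(1+0.6678) ≈ 0.40.

P(C) = 0.40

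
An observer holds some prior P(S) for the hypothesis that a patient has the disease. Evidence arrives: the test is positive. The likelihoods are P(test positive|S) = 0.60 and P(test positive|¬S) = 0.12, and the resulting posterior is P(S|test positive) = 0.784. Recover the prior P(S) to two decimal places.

P(S) = 0.42

In odds form, posterior odds = prior odds × likelihood ratio, so prior odds = posterior odds ÷ LR.
Posterior odds = 0.784/(1−0.784) = 3.6296. LR = 0.60/0.12 = 5.0000.
Prior odds = 3.6296/5.0000 = 0.7259, so P(S) = 0.7259/(1+0.7259) ≈ 0.42.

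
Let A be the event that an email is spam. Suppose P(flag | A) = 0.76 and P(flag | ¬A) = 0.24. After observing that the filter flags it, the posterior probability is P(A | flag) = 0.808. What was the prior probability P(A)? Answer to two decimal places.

Bayes' rule in odds form gives O(A|E) = O(A)·[P(E|A)/P(E|¬A)], hence O(A) = O(A|E)/LR.
Posterior odds = 0.808/(1−0.808) = 4.2083. LR = 0.76/0.24 = 3.1667.
Prior odds = 4.2083/3.1667 = 1.3289, so P(A) = 1.3289/(1+1.3289) ≈ 0.57.

P(A) = 0.57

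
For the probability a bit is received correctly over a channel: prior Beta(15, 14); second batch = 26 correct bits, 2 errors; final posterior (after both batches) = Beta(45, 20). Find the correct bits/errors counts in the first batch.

Sequential conjugate updates are equivalent to a single update on the pooled data, so total successes = posterior α − prior α and total failures = posterior β − prior β.
Total across both batches: 45−15=30 correct bits, 20−14=6 errors.
Subtract the second batch: 30−26=4 correct bits and 6−2=4 errors.

4 correct bits and 4 errors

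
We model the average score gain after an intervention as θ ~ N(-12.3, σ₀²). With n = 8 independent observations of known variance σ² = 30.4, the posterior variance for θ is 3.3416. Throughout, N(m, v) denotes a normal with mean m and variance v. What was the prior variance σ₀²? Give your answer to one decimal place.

σ₀² = 27.7

For the Normal–Normal model with known σ², precisions add: τ_n = τ₀ + n/σ².
So 1/σ₀² = 1/3.3416 − 8/30.4 = 0.299258 − 0.263158 = 0.036100.
Hence σ₀² = 1/0.036100 ≈ 27.7.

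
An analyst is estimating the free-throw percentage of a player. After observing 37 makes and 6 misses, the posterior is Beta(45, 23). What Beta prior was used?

Beta(8, 17)

Under Beta–binomial conjugacy the posterior parameters are (a+s, b+f).
Subtract the data counts: 45−37=8, 23−6=17.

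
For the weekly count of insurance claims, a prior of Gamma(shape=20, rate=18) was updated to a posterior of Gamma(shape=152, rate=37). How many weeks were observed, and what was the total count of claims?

n = 19 weeks with total 132 claims

A Gamma(α, β) prior (rate parametrization) on a Poisson rate with n observations summing to S gives posterior Gamma(α+S, β+n).
Matching: Σxᵢ = 152 − 20 = 132 and n = 37 − 18 = 19.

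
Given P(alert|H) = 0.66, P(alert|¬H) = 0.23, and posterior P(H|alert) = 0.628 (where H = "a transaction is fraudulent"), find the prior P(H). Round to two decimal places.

In odds form, posterior odds = prior odds × likelihood ratio, so prior odds = posterior odds ÷ LR.
Posterior odds = 0.628/(1−0.628) = 1.6882. LR = 0.66/0.23 = 2.8696.
Prior odds = 1.6882/2.8696 = 0.5883, so P(H) = 0.5883/(1+0.5883) ≈ 0.37.

P(H) = 0.37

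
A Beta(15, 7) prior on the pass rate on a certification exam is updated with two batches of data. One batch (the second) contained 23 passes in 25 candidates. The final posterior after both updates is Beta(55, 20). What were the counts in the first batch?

Because Beta–binomial updating is additive in the counts, the combined data contributed (α_post−α_prior, β_post−β_prior) successes and failures.
Total across both batches: 55−15=40 passes, 20−7=13 failures.
Subtract the second batch: 40−23=17 passes and 13−2=11 failures.

17 passes and 11 failures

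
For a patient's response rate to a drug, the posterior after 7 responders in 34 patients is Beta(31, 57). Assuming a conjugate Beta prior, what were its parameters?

Beta(24, 30)

Under Beta–binomial conjugacy the posterior parameters are (α+s, β+f).
Subtract the data counts: 31−7=24, 57−27=30.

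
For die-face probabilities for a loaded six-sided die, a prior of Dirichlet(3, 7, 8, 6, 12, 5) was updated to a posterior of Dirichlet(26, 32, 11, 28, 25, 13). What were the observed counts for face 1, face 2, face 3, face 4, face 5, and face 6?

For a Dirichlet(α) prior with multinomial counts c, the posterior is Dirichlet(α + c) componentwise.
Counts are posterior − prior componentwise: 26−3=23, 32−7=25, 11−8=3, 28−6=22, 25−12=13, 13−5=8.

counts (23, 25, 3, 22, 13, 8)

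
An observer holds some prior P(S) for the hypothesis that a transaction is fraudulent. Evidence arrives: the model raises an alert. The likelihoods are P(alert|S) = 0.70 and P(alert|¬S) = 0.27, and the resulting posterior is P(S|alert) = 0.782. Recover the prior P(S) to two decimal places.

Bayes' rule in odds form gives O(S|E) = O(S)·[P(E|S)/P(E|¬S)], hence O(S) = O(S|E)/LR.
Posterior odds = 0.782/(1−0.782) = 3.5872. LR = 0.70/0.27 = 2.5926.
Prior odds = 3.5872/2.5926 = 1.3836, so P(S) = 1.3836/(1+1.3836) ≈ 0.58.

P(S) = 0.58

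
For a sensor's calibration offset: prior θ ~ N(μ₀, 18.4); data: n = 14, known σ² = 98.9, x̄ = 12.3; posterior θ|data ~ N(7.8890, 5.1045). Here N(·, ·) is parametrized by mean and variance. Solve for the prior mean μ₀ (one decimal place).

μ₀ = -3.6

With known observation variance, the Normal–Normal posterior has precision τ_n = τ₀ + n/σ² and mean μ_n = (τ₀μ₀ + (n/σ²)x̄)/τ_n.
Here τ₀ = 1/18.4 = 0.054348 and τ_data = 14/98.9 = 0.141557, so τ_n = 0.195905.
Rearranging for μ₀: μ₀ = (μ_n·τ_n − τ_data·x̄)/τ₀ = (7.8890·0.195905 − 0.141557·12.3) / 0.054348 = -0.195657/0.054348 ≈ -3.6.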